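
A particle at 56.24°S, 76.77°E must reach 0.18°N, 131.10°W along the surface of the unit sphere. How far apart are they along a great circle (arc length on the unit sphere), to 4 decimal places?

Let φ₁ = -0.9816 rad, φ₂ = 0.0031 rad, and Δλ = 2.6552 rad.
cos c = sin φ₁ sin φ₂ + cos φ₁ cos φ₂ cos Δλ = (-0.8314)(0.0031) + (0.5557)(1.0000)(-0.8840) = -0.49387,
so c = arccos(-0.49387) = 2.08733 rad.
On the unit sphere the arc length equals the central angle: 2.0873.

2.0873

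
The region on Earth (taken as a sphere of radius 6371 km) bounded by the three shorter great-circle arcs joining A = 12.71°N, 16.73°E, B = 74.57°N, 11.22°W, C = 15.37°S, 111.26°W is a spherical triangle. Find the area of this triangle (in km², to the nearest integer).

76384915 km²

Side lengths (central angles): a = 1.8757, b = 2.2618, c = 1.1137 rad; semiperimeter s = 2.6256.
By l'Huilier's theorem, tan(E/4) = √[tan(s/2) tan((s−a)/2) tan((s−b)/2) tan((s−c)/2)], giving spherical excess E = 1.8819 rad.
Area = E·R² = 1.8819 × (6371)² ≈ 76384915 km².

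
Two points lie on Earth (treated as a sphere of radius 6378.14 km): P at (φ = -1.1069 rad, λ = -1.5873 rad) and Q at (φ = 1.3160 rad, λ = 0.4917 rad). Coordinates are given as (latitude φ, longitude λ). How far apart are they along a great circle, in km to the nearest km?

Let φ₁ = -1.1069 rad, φ₂ = 1.3160 rad, and Δλ = 2.0790 rad.
cos c = sin φ₁ sin φ₂ + cos φ₁ cos φ₂ cos Δλ = (-0.8943)(0.9677) + (0.4474)(0.2520)(-0.4866) = -0.92032,
so c = arccos(-0.92032) = 2.73969 rad.
Distance = R·c = 6378.14 × 2.7397 ≈ 17474 km.

17474 km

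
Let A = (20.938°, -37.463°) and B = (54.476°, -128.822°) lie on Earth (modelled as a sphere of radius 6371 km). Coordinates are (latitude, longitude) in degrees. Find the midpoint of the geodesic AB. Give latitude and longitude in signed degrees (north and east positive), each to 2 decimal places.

Central angle δ = 1.2891 rad. Interpolating on the sphere with fraction f = 0.5:
P = [sin((1−f)δ)·A + sin(fδ)·B] / sin δ = 0.6255·A + 0.6255·B in Cartesian coordinates,
giving P = (0.2359, -0.6385, 0.7326), i.e. latitude 47.10°, longitude -69.73°.

47.10°, -69.73°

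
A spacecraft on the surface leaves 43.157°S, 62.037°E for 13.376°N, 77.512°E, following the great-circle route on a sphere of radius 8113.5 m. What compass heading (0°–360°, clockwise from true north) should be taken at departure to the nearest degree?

18°

With φ₁ = -0.7532, φ₂ = 0.2335, Δλ = 0.2701 rad, the forward-azimuth formula gives
θ = atan2( sin Δλ cos φ₂ , cos φ₁ sin φ₂ − sin φ₁ cos φ₂ cos Δλ ) = atan2(0.2596, 0.8101) = 17.77°.
So the initial bearing is 18°.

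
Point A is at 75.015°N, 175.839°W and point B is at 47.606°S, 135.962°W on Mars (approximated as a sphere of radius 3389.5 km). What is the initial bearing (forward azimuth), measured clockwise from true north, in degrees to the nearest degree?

With φ₁ = 1.3093, φ₂ = -0.8309, Δλ = 0.6960 rad, the forward-azimuth formula gives
θ = atan2( sin Δλ cos φ₂ , cos φ₁ sin φ₂ − sin φ₁ cos φ₂ cos Δλ ) = atan2(0.4323, -0.6908) = 147.96°.
So the initial bearing is 148°.

148°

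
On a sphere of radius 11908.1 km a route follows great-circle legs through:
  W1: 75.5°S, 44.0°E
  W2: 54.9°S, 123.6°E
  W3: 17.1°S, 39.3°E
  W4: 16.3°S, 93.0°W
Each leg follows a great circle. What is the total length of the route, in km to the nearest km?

47860 km

Leg W1→W2: central angle 0.6127 rad, distance 7296.5 km.
Leg W2→W3: central angle 1.2712 rad, distance 15137.3 km.
Leg W3→W4: central angle 2.1352 rad, distance 25425.7 km.
Total: 7296.5 + 15137.3 + 25425.7 ≈ 47860 km.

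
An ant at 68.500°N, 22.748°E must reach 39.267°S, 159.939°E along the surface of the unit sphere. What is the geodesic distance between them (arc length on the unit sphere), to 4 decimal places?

2.4932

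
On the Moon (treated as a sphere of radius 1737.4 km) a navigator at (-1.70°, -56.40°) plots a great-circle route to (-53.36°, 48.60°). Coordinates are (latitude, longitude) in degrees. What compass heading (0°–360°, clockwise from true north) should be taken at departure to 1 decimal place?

Δλ = 105.000° = 1.8326 rad.
y = sin Δλ · cos φ₂ = (0.9659)(0.5968) = 0.5765
x = cos φ₁ sin φ₂ − sin φ₁ cos φ₂ cos Δλ = (0.9996)(-0.8024) − (-0.0297)(0.5968)(-0.2588) = -0.8066
θ = atan2(y, x) = 144.45°, so the bearing is 144.4°.

144.4°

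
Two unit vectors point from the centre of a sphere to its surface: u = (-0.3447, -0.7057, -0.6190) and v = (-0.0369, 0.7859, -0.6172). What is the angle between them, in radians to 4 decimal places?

1.7313 rad

u·v = -0.1598; |u| = 1.0000, |v| = 1.0000.
cos θ = (u·v)/(|u||v|) = -0.1598, so θ = 1.7313 rad.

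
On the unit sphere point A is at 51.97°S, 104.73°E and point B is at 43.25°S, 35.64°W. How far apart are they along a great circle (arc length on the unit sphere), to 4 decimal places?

In radians: φ₁ = -0.9070, φ₂ = -0.7549, Δλ = -140.370° = -2.4499 rad.
Haversine: a = sin²(Δφ/2) + cos φ₁ cos φ₂ sin²(Δλ/2) = 0.0058 + (0.6161)(0.7284)(0.8851) = 0.40295.
Central angle c = 2·arcsin(√a) = 1.37545 rad.
On the unit sphere the arc length equals the central angle: 1.3754.

1.3754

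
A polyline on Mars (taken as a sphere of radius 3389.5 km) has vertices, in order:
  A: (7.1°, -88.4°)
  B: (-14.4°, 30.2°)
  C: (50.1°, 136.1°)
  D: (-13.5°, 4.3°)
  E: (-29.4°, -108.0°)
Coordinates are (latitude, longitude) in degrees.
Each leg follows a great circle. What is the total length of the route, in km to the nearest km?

27153 km

Leg A→B: central angle 2.0838 rad, distance 7063.2 km.
Leg B→C: central angle 1.9401 rad, distance 6576.1 km.
Leg C→D: central angle 2.2078 rad, distance 7483.5 km.
Leg D→E: central angle 1.7792 rad, distance 6030.4 km.
Total: 7063.2 + 6576.1 + 7483.5 + 6030.4 ≈ 27153 km.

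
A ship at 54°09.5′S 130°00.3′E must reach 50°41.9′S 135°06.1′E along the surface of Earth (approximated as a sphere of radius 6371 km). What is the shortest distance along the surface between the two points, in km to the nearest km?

517 km

With latitudes φ₁ = -54.158°, φ₂ = -50.698° and longitude difference Δλ = 5.097°:
cos c = sin φ₁ sin φ₂ + cos φ₁ cos φ₂ cos Δλ = (-0.8106)(-0.7738) + (0.5855)(0.6334)(0.9960) = 0.99671,
so c = arccos(0.99671) = 0.08113 rad.
Distance = R·c = 6371 × 0.0811 ≈ 517 km.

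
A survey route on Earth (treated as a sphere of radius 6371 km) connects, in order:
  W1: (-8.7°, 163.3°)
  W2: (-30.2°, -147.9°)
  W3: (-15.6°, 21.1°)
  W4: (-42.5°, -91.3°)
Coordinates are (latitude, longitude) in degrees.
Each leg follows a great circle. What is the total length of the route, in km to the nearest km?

30955 km

Leg W1→W2: central angle 0.8778 rad, distance 5592.6 km.
Leg W2→W3: central angle 2.3211 rad, distance 14787.8 km.
Leg W3→W4: central angle 1.6598 rad, distance 10574.8 km.
Total: 5592.6 + 14787.8 + 10574.8 ≈ 30955 km.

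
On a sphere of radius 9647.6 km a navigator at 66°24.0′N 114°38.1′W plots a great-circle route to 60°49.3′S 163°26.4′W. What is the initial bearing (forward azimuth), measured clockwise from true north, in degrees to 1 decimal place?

With φ₁ = 1.1589, φ₂ = -1.0615, Δλ = -0.8518 rad, the forward-azimuth formula gives
θ = atan2( sin Δλ cos φ₂ , cos φ₁ sin φ₂ − sin φ₁ cos φ₂ cos Δλ ) = atan2(-0.3669, -0.6438) = -150.32°.
Adding 360° brings this into [0°, 360°): 209.7°.

209.7°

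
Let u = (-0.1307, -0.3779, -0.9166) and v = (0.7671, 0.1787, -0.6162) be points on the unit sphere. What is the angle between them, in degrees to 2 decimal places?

66.61°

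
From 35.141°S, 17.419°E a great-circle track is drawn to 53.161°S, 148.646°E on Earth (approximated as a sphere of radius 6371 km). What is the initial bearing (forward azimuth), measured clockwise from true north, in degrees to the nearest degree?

With φ₁ = -0.6133, φ₂ = -0.9278, Δλ = 2.2903 rad, the forward-azimuth formula gives
θ = atan2( sin Δλ cos φ₂ , cos φ₁ sin φ₂ − sin φ₁ cos φ₂ cos Δλ ) = atan2(0.4509, -0.8819) = 152.92°.
So the initial bearing is 153°.

153°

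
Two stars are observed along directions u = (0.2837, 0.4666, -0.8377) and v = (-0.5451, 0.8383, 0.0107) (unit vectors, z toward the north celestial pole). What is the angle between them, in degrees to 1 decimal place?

u·v = 0.2275; |u| = 1.0000, |v| = 1.0000.
cos θ = (u·v)/(|u||v|) = 0.2275, so θ = 76.8°.

76.8°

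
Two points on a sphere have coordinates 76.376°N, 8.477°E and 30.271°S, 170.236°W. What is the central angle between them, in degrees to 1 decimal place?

133.9°

In radians: φ₁ = 1.3330, φ₂ = -0.5283, Δλ = -178.713° = -3.1191 rad.
cos c = sin φ₁ sin φ₂ + cos φ₁ cos φ₂ cos Δλ = (0.9719)(-0.5041) + (0.2355)(0.8637)(-0.9997) = -0.69329,
so c = arccos(-0.69329) = 2.33684 rad.
So the angular separation is 133.9°.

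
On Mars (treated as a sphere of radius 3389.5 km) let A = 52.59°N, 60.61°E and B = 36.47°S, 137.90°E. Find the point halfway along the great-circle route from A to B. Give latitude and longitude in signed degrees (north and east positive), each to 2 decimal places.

Central angle δ = 1.9441 rad. Interpolating on the sphere with fraction f = 0.5:
P = [sin((1−f)δ)·A + sin(fδ)·B] / sin δ = 0.8871·A + 0.8871·B in Cartesian coordinates,
giving P = (-0.2648, 0.9478, 0.1773), i.e. latitude 10.21°, longitude 105.61°.

10.21°, 105.61°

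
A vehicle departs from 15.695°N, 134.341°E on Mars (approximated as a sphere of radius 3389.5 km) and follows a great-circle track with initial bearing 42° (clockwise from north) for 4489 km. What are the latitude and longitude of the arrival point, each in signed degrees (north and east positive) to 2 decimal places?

49.45°, -139.17°

Angular distance δ = d/R = 4489/3389.5 = 1.32438 rad; initial bearing θ = 0.7330 rad.
sin φ₂ = sin φ₁ cos δ + cos φ₁ sin δ cos θ = (0.2705)(0.2439) + (0.9627)(0.9698)(0.7431) = 0.7598, so φ₂ = 49.45°.
Δλ = atan2(sin θ sin δ cos φ₁, cos δ − sin φ₁ sin φ₂) = atan2(0.6247, 0.0384) = 86.484°.
λ₂ = 134.341° + 86.484° = 220.83° → -139.17° after wrapping to (−180°, 180°].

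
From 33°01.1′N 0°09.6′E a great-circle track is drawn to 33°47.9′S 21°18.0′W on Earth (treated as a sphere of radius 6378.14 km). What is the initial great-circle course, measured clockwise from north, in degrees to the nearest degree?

199°

Δλ = -21.460° = -0.3745 rad.
y = sin Δλ · cos φ₂ = (-0.3659)(0.8310) = -0.3040
x = cos φ₁ sin φ₂ − sin φ₁ cos φ₂ cos Δλ = (0.8385)(-0.5563) − (0.5449)(0.8310)(0.9307) = -0.8879
θ = atan2(y, x) = -161.10°; adding 360° gives 199°.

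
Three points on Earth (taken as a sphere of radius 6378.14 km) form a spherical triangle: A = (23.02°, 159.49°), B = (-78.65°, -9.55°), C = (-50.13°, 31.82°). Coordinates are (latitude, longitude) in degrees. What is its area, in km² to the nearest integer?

46198329 km²

Side lengths (central angles): a = 0.5602, b = 2.2925, c = 2.1667 rad; semiperimeter s = 2.5097.
By l'Huilier's theorem, tan(E/4) = √[tan(s/2) tan((s−a)/2) tan((s−b)/2) tan((s−c)/2)], giving spherical excess E = 1.1356 rad.
Area = E·R² = 1.1356 × (6378.14)² ≈ 46198329 km².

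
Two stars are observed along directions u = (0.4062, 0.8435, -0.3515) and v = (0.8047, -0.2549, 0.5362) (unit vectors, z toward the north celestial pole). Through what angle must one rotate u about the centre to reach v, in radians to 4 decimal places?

u·v = -0.0766; |u| = 1.0000, |v| = 1.0000.
cos θ = (u·v)/(|u||v|) = -0.0766, so θ = 1.6475 rad.

1.6475 rad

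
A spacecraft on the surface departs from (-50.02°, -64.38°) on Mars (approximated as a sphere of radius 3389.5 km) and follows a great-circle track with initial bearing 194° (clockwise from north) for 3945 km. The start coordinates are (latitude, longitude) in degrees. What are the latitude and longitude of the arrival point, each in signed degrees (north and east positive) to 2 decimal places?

Angular distance δ = d/R = 3945/3389.5 = 1.16389 rad; initial bearing θ = 3.3859 rad.
sin φ₂ = sin φ₁ cos δ + cos φ₁ sin δ cos θ = (-0.7663)(0.3958) + (0.6425)(0.9183)(-0.9703) = -0.8758, so φ₂ = -61.14°.
Δλ = atan2(sin θ sin δ cos φ₁, cos δ − sin φ₁ sin φ₂) = atan2(-0.1427, -0.2753) = -152.595°.
λ₂ = -64.380° − 152.595° = -216.97° → 143.03° after wrapping to (−180°, 180°].

-61.14°, 143.03°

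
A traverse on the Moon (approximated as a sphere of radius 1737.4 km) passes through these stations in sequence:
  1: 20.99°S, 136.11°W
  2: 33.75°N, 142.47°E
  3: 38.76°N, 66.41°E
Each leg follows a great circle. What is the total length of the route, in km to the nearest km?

Leg 1→2: central angle 1.6541 rad, distance 2873.8 km.
Leg 2→3: central angle 1.0426 rad, distance 1811.3 km.
Total: 2873.8 + 1811.3 ≈ 4685 km.

4685 km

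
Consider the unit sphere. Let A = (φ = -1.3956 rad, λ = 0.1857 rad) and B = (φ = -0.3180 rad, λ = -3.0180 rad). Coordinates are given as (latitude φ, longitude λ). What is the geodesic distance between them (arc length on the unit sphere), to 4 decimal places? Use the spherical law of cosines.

1.4277

In radians: φ₁ = -1.3956, φ₂ = -0.3180, Δλ = 176.442° = 3.0795 rad.
cos c = sin φ₁ sin φ₂ + cos φ₁ cos φ₂ cos Δλ = (-0.9847)(-0.3127) + (0.1743)(0.9499)(-0.9981) = 0.14264,
so c = arccos(0.14264) = 1.42767 rad.
On the unit sphere the arc length equals the central angle: 1.4277.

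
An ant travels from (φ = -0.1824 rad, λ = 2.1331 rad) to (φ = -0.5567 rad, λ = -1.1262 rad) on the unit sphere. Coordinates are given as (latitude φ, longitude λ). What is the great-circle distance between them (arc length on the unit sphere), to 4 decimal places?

2.3940

With latitudes φ₁ = -10.451°, φ₂ = -31.897° and longitude difference Δλ = 173.256°:
Haversine: a = sin²(Δφ/2) + cos φ₁ cos φ₂ sin²(Δλ/2) = 0.0346 + (0.9834)(0.8490)(0.9965) = 0.86665.
Central angle c = 2·arcsin(√a) = 2.39396 rad.
On the unit sphere the arc length equals the central angle: 2.3940.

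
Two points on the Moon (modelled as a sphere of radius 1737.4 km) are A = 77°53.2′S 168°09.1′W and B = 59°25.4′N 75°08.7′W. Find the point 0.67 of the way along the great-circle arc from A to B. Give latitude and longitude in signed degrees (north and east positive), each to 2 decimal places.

Central angle δ = 2.5818 rad. Interpolating on the sphere with fraction f = 0.67:
P = [sin((1−f)δ)·A + sin(fδ)·B] / sin δ = 1.4174·A + 1.8595·B in Cartesian coordinates,
giving P = (-0.0486, -0.9754, 0.2152), i.e. latitude 12.42°, longitude -92.85°.

12.42°, -92.85°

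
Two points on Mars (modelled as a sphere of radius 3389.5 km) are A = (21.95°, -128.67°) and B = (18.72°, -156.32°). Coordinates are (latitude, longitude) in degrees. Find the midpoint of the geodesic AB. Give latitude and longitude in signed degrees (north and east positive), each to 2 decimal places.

20.89°, -142.64°

The central angle between A and B is δ = 0.4554 rad.
With f = 0.5, the slerp weights are sin((1−f)δ)/sin δ = 0.5132 and sin(fδ)/sin δ = 0.5132.
Weighted sum of the unit vectors: (0.5132)·(-0.5795,-0.7242,0.3738) + (0.5132)·(-0.8674,-0.3804,0.3209) = (-0.7426, -0.5669, 0.3566).
Converting back: φ = atan2(z, √(x²+y²)) = 20.89°, λ = atan2(y, x) = -142.64°.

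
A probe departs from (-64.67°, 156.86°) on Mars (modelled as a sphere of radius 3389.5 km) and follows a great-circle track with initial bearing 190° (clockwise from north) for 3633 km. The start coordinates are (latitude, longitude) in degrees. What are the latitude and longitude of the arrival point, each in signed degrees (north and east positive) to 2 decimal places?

Angular distance δ = d/R = 3633/3389.5 = 1.07184 rad; initial bearing θ = 3.3161 rad.
sin φ₂ = sin φ₁ cos δ + cos φ₁ sin δ cos θ = (-0.9039)(0.4785) + (0.4278)(0.8781)(-0.9848) = -0.8025, so φ₂ = -53.37°.
Δλ = atan2(sin θ sin δ cos φ₁, cos δ − sin φ₁ sin φ₂) = atan2(-0.0652, -0.2468) = -165.195°.
λ₂ = 156.860° − 165.195° = -8.33°.

-53.37°, -8.33°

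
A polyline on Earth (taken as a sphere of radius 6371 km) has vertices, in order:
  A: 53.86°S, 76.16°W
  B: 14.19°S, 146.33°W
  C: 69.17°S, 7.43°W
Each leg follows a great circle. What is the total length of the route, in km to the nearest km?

17645 km

Leg A→B: central angle 1.1681 rad, distance 7441.8 km.
Leg B→C: central angle 1.6015 rad, distance 10203.0 km.
Total: 7441.8 + 10203.0 ≈ 17645 km.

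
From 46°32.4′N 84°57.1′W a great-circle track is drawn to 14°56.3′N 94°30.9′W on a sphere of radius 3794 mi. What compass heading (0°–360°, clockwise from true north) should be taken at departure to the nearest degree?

With φ₁ = 0.8123, φ₂ = 0.2607, Δλ = -0.1669 rad, the forward-azimuth formula gives
θ = atan2( sin Δλ cos φ₂ , cos φ₁ sin φ₂ − sin φ₁ cos φ₂ cos Δλ ) = atan2(-0.1605, -0.5143) = -162.66°.
Adding 360° brings this into [0°, 360°): 197°.

197°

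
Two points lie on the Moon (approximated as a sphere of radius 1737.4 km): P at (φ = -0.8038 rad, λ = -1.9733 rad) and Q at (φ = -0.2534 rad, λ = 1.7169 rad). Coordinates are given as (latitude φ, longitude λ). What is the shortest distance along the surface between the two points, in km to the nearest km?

3430 km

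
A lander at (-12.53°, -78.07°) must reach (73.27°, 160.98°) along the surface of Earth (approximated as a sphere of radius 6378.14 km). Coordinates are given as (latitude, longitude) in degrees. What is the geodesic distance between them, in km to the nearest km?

With latitudes φ₁ = -12.530°, φ₂ = 73.270° and longitude difference Δλ = -120.950°:
Haversine: a = sin²(Δφ/2) + cos φ₁ cos φ₂ sin²(Δλ/2) = 0.4634 + (0.9762)(0.2879)(0.7571) = 0.67614.
Central angle c = 2·arcsin(√a) = 1.93081 rad.
Distance = R·c = 6378.14 × 1.9308 ≈ 12315 km.

12315 km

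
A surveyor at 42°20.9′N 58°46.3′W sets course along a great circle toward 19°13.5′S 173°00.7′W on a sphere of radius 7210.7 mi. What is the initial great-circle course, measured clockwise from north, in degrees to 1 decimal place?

271.2°

Δλ = -114.240° = -1.9939 rad.
y = sin Δλ · cos φ₂ = (-0.9118)(0.9442) = -0.8610
x = cos φ₁ sin φ₂ − sin φ₁ cos φ₂ cos Δλ = (0.7391)(-0.3293) − (0.6736)(0.9442)(-0.4106) = 0.0178
θ = atan2(y, x) = -88.82°; adding 360° gives 271.2°.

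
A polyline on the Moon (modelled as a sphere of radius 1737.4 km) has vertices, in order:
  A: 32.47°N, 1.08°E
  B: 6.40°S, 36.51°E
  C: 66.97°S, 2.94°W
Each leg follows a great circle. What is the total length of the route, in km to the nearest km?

Leg A→B: central angle 0.8978 rad, distance 1559.9 km.
Leg B→C: central angle 1.1562 rad, distance 2008.8 km.
Total: 1559.9 + 2008.8 ≈ 3569 km.

3569 km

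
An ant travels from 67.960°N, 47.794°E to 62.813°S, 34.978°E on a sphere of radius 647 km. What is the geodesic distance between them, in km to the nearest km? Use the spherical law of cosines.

In radians: φ₁ = 1.1861, φ₂ = -1.0963, Δλ = -12.816° = -0.2237 rad.
cos c = sin φ₁ sin φ₂ + cos φ₁ cos φ₂ cos Δλ = (0.9269)(-0.8895) + (0.3753)(0.4569)(0.9751) = -0.65734,
so c = arccos(-0.65734) = 2.28807 rad.
Distance = R·c = 647 × 2.2881 ≈ 1480 km.

1480 km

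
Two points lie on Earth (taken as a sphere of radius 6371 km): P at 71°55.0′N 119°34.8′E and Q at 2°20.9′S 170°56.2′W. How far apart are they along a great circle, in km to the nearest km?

9563 km

Let φ₁ = 1.2552 rad, φ₂ = -0.0410 rad, and Δλ = 1.2127 rad.
cos c = sin φ₁ sin φ₂ + cos φ₁ cos φ₂ cos Δλ = (0.9506)(-0.0410) + (0.3104)(0.9992)(0.3505) = 0.06975,
so c = arccos(0.06975) = 1.50099 rad.
Distance = R·c = 6371 × 1.5010 ≈ 9563 km.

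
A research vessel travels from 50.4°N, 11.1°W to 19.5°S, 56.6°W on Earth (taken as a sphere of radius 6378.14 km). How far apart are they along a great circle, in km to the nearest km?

In radians: φ₁ = 0.8796, φ₂ = -0.3403, Δλ = -45.500° = -0.7941 rad.
cos c = sin φ₁ sin φ₂ + cos φ₁ cos φ₂ cos Δλ = (0.7705)(-0.3338) + (0.6374)(0.9426)(0.7009) = 0.16395,
so c = arccos(0.16395) = 1.40611 rad.
Distance = R·c = 6378.14 × 1.4061 ≈ 8968 km.

8968 km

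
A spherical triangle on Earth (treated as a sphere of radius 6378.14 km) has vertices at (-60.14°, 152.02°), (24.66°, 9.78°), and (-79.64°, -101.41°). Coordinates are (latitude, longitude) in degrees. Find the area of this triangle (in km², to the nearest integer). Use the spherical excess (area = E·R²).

42625923 km²

Side lengths (central angles): a = 2.0595, b = 0.5960, c = 2.3740 rad; semiperimeter s = 2.5148.
By l'Huilier's theorem, tan(E/4) = √[tan(s/2) tan((s−a)/2) tan((s−b)/2) tan((s−c)/2)], giving spherical excess E = 1.0478 rad.
Area = E·R² = 1.0478 × (6378.14)² ≈ 42625923 km².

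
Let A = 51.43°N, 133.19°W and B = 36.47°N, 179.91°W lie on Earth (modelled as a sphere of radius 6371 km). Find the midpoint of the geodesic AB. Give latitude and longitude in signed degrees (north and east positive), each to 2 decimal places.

46.36°, -159.68°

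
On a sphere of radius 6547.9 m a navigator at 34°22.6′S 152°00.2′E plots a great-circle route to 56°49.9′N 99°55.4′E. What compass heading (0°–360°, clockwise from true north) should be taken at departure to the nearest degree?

Δλ = -52.080° = -0.9090 rad.
y = sin Δλ · cos φ₂ = (-0.7889)(0.5471) = -0.4316
x = cos φ₁ sin φ₂ − sin φ₁ cos φ₂ cos Δλ = (0.8253)(0.8371) − (-0.5646)(0.5471)(0.6146) = 0.8807
θ = atan2(y, x) = -26.11°; adding 360° gives 334°.

334°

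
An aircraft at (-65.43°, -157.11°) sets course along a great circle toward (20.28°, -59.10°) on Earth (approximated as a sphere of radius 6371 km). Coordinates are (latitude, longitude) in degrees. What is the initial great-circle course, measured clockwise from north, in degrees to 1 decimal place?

88.4°

Δλ = 98.010° = 1.7106 rad.
y = sin Δλ · cos φ₂ = (0.9902)(0.9380) = 0.9289
x = cos φ₁ sin φ₂ − sin φ₁ cos φ₂ cos Δλ = (0.4158)(0.3466) − (-0.9095)(0.9380)(-0.1393) = 0.0252
θ = atan2(y, x) = 88.44°, so the bearing is 88.4°.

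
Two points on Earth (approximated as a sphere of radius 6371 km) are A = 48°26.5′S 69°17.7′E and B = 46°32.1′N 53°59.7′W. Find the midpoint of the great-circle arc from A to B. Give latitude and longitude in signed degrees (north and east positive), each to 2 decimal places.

Central angle δ = 2.4875 rad. Interpolating on the sphere with fraction f = 0.5:
P = [sin((1−f)δ)·A + sin(fδ)·B] / sin δ = 1.5563·A + 1.5563·B in Cartesian coordinates,
giving P = (0.9944, 0.0997, -0.0350), i.e. latitude -2.01°, longitude 5.72°.

-2.01°, 5.72°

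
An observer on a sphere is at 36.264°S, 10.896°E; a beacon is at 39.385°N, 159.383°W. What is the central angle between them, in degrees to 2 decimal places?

171.72°

In radians: φ₁ = -0.6329, φ₂ = 0.6874, Δλ = -170.279° = -2.9719 rad.
cos c = sin φ₁ sin φ₂ + cos φ₁ cos φ₂ cos Δλ = (-0.5915)(0.6345) + (0.8063)(0.7729)(-0.9856) = -0.98957,
so c = arccos(-0.98957) = 2.99703 rad.
So the angular separation is 171.72°.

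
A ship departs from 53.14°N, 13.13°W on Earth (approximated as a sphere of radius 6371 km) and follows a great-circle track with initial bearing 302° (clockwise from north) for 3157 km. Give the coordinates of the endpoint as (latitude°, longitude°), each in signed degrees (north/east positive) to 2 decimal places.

Angular distance δ = d/R = 3157/6371 = 0.49553 rad; initial bearing θ = 5.2709 rad.
sin φ₂ = sin φ₁ cos δ + cos φ₁ sin δ cos θ = (0.8001)(0.8797) + (0.5999)(0.4755)(0.5299) = 0.8550, so φ₂ = 58.76°.
Δλ = atan2(sin θ sin δ cos φ₁, cos δ − sin φ₁ sin φ₂) = atan2(-0.2419, 0.1956) = -51.037°.
λ₂ = -13.130° − 51.037° = -64.17°.

58.76°, -64.17°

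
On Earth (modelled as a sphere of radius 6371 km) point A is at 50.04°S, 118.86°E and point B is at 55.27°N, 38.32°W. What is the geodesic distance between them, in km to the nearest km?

18379 km

Let φ₁ = -0.8734 rad, φ₂ = 0.9646 rad, and Δλ = -2.7433 rad.
Haversine: a = sin²(Δφ/2) + cos φ₁ cos φ₂ sin²(Δλ/2) = 0.6320 + (0.6423)(0.5697)(0.9609) = 0.98360.
Central angle c = 2·arcsin(√a) = 2.88475 rad.
Distance = R·c = 6371 × 2.8848 ≈ 18379 km.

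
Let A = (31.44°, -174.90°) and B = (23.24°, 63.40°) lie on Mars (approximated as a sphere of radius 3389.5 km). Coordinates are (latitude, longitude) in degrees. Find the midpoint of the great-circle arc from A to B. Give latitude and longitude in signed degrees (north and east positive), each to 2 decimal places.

The central angle between A and B is δ = 1.7784 rad.
With f = 0.5, the slerp weights are sin((1−f)δ)/sin δ = 0.7936 and sin(fδ)/sin δ = 0.7936.
Weighted sum of the unit vectors: (0.7936)·(-0.8498,-0.0758,0.5216) + (0.7936)·(0.4114,0.8216,0.3946) = (-0.3479, 0.5918, 0.7271).
Converting back: φ = atan2(z, √(x²+y²)) = 46.64°, λ = atan2(y, x) = 120.45°.

46.64°, 120.45°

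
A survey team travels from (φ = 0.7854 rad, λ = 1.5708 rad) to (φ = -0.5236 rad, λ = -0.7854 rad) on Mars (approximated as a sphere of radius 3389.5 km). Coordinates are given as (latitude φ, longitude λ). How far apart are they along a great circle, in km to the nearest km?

In radians: φ₁ = 0.7854, φ₂ = -0.5236, Δλ = -135.000° = -2.3562 rad.
cos c = sin φ₁ sin φ₂ + cos φ₁ cos φ₂ cos Δλ = (0.7071)(-0.5000) + (0.7071)(0.8660)(-0.7071) = -0.78657,
so c = arccos(-0.78657) = 2.47603 rad.
Distance = R·c = 3389.5 × 2.4760 ≈ 8392 km.

8392 km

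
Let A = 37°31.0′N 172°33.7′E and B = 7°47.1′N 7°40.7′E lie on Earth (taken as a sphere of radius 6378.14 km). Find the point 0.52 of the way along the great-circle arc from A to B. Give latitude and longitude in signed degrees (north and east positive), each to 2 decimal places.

Central angle δ = 2.3134 rad. Interpolating on the sphere with fraction f = 0.52:
P = [sin((1−f)δ)·A + sin(fδ)·B] / sin δ = 1.2160·A + 1.2665·B in Cartesian coordinates,
giving P = (0.2872, 0.2925, 0.9121), i.e. latitude 65.80°, longitude 45.53°.

65.80°, 45.53°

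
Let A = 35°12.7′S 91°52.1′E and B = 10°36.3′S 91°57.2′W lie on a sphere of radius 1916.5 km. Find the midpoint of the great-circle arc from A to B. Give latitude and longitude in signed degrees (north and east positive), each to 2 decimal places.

-76.95°, -109.94°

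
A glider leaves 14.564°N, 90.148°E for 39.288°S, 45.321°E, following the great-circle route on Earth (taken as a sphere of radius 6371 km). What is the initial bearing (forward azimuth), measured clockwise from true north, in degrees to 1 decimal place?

216.0°

Δλ = -44.827° = -0.7824 rad.
y = sin Δλ · cos φ₂ = (-0.7050)(0.7740) = -0.5456
x = cos φ₁ sin φ₂ − sin φ₁ cos φ₂ cos Δλ = (0.9679)(-0.6332) − (0.2515)(0.7740)(0.7092) = -0.7509
θ = atan2(y, x) = -144.00°; adding 360° gives 216.0°.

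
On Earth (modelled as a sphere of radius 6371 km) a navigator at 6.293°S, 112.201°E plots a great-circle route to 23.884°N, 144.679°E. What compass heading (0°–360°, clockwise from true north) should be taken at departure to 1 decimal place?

Δλ = 32.478° = 0.5668 rad.
y = sin Δλ · cos φ₂ = (0.5370)(0.9144) = 0.4910
x = cos φ₁ sin φ₂ − sin φ₁ cos φ₂ cos Δλ = (0.9940)(0.4049) − (-0.1096)(0.9144)(0.8436) = 0.4870
θ = atan2(y, x) = 45.23°, so the bearing is 45.2°.

45.2°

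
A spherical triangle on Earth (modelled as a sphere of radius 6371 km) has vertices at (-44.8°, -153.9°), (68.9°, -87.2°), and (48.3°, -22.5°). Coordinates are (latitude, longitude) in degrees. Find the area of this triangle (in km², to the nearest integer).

52813538 km²

Side lengths (central angles): a = 0.6453, b = 2.5649, c = 2.1608 rad; semiperimeter s = 2.6855.
By l'Huilier's theorem, tan(E/4) = √[tan(s/2) tan((s−a)/2) tan((s−b)/2) tan((s−c)/2)], giving spherical excess E = 1.3012 rad.
Area = E·R² = 1.3012 × (6371)² ≈ 52813538 km².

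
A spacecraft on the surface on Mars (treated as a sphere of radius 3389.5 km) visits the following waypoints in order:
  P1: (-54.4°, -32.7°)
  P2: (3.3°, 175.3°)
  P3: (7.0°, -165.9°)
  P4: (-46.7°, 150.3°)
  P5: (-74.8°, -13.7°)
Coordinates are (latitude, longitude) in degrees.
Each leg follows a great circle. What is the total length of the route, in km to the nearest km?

Leg P1→P2: central angle 2.1651 rad, distance 7338.6 km.
Leg P2→P3: central angle 0.3330 rad, distance 1128.9 km.
Leg P3→P4: central angle 1.1564 rad, distance 3919.7 km.
Leg P4→P5: central angle 1.0128 rad, distance 3433.0 km.
Total: 7338.6 + 1128.9 + 3919.7 + 3433.0 ≈ 15820 km.

15820 km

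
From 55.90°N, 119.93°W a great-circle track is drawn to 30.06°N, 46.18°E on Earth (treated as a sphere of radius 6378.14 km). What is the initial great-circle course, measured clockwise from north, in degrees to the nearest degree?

Δλ = 166.110° = 2.8992 rad.
y = sin Δλ · cos φ₂ = (0.2401)(0.8655) = 0.2078
x = cos φ₁ sin φ₂ − sin φ₁ cos φ₂ cos Δλ = (0.5606)(0.5009) − (0.8281)(0.8655)(-0.9708) = 0.9766
θ = atan2(y, x) = 12.01°, so the bearing is 12°.

12°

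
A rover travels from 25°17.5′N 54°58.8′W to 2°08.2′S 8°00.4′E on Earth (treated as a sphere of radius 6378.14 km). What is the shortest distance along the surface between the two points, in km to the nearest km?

In radians: φ₁ = 0.4414, φ₂ = -0.0373, Δλ = 62.987° = 1.0993 rad.
Haversine: a = sin²(Δφ/2) + cos φ₁ cos φ₂ sin²(Δλ/2) = 0.0562 + (0.9041)(0.9993)(0.2729) = 0.30278.
Central angle c = 2·arcsin(√a) = 1.16533 rad.
Distance = R·c = 6378.14 × 1.1653 ≈ 7433 km.

7433 km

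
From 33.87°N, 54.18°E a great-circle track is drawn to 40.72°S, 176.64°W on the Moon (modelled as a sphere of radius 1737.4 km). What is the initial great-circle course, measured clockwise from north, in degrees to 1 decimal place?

With φ₁ = 0.5911, φ₂ = -0.7107, Δλ = 2.2546 rad, the forward-azimuth formula gives
θ = atan2( sin Δλ cos φ₂ , cos φ₁ sin φ₂ − sin φ₁ cos φ₂ cos Δλ ) = atan2(0.5875, -0.2748) = 115.07°.
So the initial bearing is 115.1°.

115.1°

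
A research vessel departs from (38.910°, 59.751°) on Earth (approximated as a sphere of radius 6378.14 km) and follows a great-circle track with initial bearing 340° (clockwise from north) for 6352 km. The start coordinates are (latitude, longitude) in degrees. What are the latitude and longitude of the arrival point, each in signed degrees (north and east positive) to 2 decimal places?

72.78°, -44.37°

Angular distance δ = d/R = 6352/6378.14 = 0.99590 rad; initial bearing θ = 5.9341 rad.
sin φ₂ = sin φ₁ cos δ + cos φ₁ sin δ cos θ = (0.6281)(0.5437) + (0.7781)(0.8392)(0.9397) = 0.9552, so φ₂ = 72.78°.
Δλ = atan2(sin θ sin δ cos φ₁, cos δ − sin φ₁ sin φ₂) = atan2(-0.2234, -0.0562) = -104.125°.
λ₂ = 59.751° − 104.125° = -44.37°.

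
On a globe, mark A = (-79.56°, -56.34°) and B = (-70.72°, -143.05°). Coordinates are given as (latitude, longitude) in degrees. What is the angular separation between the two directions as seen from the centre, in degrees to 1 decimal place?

21.3°

Let φ₁ = -1.3886 rad, φ₂ = -1.2343 rad, and Δλ = -1.5134 rad.
cos c = sin φ₁ sin φ₂ + cos φ₁ cos φ₂ cos Δλ = (-0.9834)(-0.9439) + (0.1812)(0.3302)(0.0574) = 0.93172,
so c = arccos(0.93172) = 0.37167 rad.
So the angular separation is 21.3°.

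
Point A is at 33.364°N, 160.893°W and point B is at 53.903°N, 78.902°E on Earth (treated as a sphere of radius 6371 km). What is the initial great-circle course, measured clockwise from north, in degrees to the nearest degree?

With φ₁ = 0.5823, φ₂ = 0.9408, Δλ = -2.0980 rad, the forward-azimuth formula gives
θ = atan2( sin Δλ cos φ₂ , cos φ₁ sin φ₂ − sin φ₁ cos φ₂ cos Δλ ) = atan2(-0.5092, 0.8379) = -31.29°.
Adding 360° brings this into [0°, 360°): 329°.

329°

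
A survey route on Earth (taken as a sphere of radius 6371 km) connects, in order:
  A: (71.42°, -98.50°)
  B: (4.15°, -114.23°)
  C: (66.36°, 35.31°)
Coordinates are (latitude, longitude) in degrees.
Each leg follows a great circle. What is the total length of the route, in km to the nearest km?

Leg A→B: central angle 1.1870 rad, distance 7562.1 km.
Leg B→C: central angle 1.8530 rad, distance 11805.3 km.
Total: 7562.1 + 11805.3 ≈ 19367 km.

19367 km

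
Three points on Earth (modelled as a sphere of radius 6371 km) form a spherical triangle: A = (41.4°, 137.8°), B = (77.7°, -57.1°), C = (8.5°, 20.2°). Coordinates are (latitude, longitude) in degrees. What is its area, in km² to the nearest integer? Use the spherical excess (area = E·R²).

40572168 km²

Side lengths (central angles): a = 1.3789, b = 1.8193, c = 1.0567 rad; semiperimeter s = 2.1275.
By l'Huilier's theorem, tan(E/4) = √[tan(s/2) tan((s−a)/2) tan((s−b)/2) tan((s−c)/2)], giving spherical excess E = 0.9996 rad.
Area = E·R² = 0.9996 × (6371)² ≈ 40572168 km².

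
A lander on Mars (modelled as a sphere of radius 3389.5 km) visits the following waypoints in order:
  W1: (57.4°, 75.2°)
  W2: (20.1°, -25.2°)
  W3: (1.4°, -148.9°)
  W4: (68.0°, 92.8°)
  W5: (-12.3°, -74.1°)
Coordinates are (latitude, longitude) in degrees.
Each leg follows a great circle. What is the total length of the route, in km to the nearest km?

Leg W1→W2: central angle 1.3713 rad, distance 4648.0 km.
Leg W2→W3: central angle 2.1089 rad, distance 7148.1 km.
Leg W3→W4: central angle 1.7263 rad, distance 5851.3 km.
Leg W4→W5: central angle 2.1580 rad, distance 7314.4 km.
Total: 4648.0 + 7148.1 + 5851.3 + 7314.4 ≈ 24962 km.

24962 km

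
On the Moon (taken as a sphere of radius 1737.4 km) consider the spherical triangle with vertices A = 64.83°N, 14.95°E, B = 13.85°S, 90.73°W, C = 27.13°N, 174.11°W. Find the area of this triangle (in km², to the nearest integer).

5626020 km²

Side lengths (central angles): a = 1.5803, b = 1.5319, c = 1.9053 rad; semiperimeter s = 2.5087.
By l'Huilier's theorem, tan(E/4) = √[tan(s/2) tan((s−a)/2) tan((s−b)/2) tan((s−c)/2)], giving spherical excess E = 1.8638 rad.
Area = E·R² = 1.8638 × (1737.4)² ≈ 5626020 km².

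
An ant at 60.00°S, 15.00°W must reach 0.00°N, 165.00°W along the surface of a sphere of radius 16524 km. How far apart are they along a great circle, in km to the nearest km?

33356 km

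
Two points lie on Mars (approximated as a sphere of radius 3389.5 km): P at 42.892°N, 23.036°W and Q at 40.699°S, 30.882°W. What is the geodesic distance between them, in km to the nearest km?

4963 km

With latitudes φ₁ = 42.892°, φ₂ = -40.699° and longitude difference Δλ = -7.846°:
cos c = sin φ₁ sin φ₂ + cos φ₁ cos φ₂ cos Δλ = (0.6806)(-0.6521) + (0.7326)(0.7581)(0.9906) = 0.10643,
so c = arccos(0.10643) = 1.46417 rad.
Distance = R·c = 3389.5 × 1.4642 ≈ 4963 km.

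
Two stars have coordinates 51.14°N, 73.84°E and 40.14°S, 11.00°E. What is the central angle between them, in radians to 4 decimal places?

1.8578 rad

In radians: φ₁ = 0.8926, φ₂ = -0.7006, Δλ = -62.840° = -1.0968 rad.
Haversine: a = sin²(Δφ/2) + cos φ₁ cos φ₂ sin²(Δλ/2) = 0.5112 + (0.6274)(0.7645)(0.2718) = 0.64152.
Central angle c = 2·arcsin(√a) = 1.85775 rad.
So the angular separation is 1.8578 rad.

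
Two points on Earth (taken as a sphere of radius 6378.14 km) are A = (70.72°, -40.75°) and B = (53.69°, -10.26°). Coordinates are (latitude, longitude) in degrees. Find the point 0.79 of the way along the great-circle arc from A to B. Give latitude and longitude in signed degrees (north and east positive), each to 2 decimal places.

Central angle δ = 0.3788 rad. Interpolating on the sphere with fraction f = 0.79:
P = [sin((1−f)δ)·A + sin(fδ)·B] / sin δ = 0.2149·A + 0.7972·B in Cartesian coordinates,
giving P = (0.5183, -0.1304, 0.8452), i.e. latitude 57.70°, longitude -14.12°.

57.70°, -14.12°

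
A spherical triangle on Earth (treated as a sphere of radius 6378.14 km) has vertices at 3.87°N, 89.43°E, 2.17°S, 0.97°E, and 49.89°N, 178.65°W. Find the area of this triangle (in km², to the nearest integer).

Side lengths (central angles): a = 2.3087, b = 1.5407, c = 1.5466 rad; semiperimeter s = 2.6980.
By l'Huilier's theorem, tan(E/4) = √[tan(s/2) tan((s−a)/2) tan((s−b)/2) tan((s−c)/2)], giving spherical excess E = 2.1874 rad.
Area = E·R² = 2.1874 × (6378.14)² ≈ 88986251 km².

88986251 km²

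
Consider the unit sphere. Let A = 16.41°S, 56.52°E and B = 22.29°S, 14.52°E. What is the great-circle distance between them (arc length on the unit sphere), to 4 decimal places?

Let φ₁ = -0.2864 rad, φ₂ = -0.3890 rad, and Δλ = -0.7330 rad.
Haversine: a = sin²(Δφ/2) + cos φ₁ cos φ₂ sin²(Δλ/2) = 0.0026 + (0.9593)(0.9253)(0.1284) = 0.11662.
Central angle c = 2·arcsin(√a) = 0.69702 rad.
On the unit sphere the arc length equals the central angle: 0.6970.

0.6970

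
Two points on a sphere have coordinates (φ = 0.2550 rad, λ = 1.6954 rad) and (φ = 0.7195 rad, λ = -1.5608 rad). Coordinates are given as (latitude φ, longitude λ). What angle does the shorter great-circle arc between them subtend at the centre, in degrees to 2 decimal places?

123.84°

Let φ₁ = 0.2550 rad, φ₂ = 0.7195 rad, and Δλ = 3.0270 rad.
cos c = sin φ₁ sin φ₂ + cos φ₁ cos φ₂ cos Δλ = (0.2522)(0.6590) + (0.9677)(0.7521)(-0.9934) = -0.55681,
so c = arccos(-0.55681) = 2.16133 rad.
So the angular separation is 123.84°.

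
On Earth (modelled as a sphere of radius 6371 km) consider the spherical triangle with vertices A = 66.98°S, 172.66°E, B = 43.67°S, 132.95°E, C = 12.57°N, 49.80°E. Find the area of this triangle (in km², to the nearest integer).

Side lengths (central angles): a = 1.6369, b = 1.9904, c = 0.5489 rad; semiperimeter s = 2.0881.
By l'Huilier's theorem, tan(E/4) = √[tan(s/2) tan((s−a)/2) tan((s−b)/2) tan((s−c)/2)], giving spherical excess E = 0.5435 rad.
Area = E·R² = 0.5435 × (6371)² ≈ 22059980 km².

22059980 km²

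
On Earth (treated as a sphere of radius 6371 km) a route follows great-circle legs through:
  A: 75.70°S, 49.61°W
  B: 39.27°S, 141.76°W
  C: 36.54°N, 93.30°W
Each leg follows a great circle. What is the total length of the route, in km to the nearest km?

15639 km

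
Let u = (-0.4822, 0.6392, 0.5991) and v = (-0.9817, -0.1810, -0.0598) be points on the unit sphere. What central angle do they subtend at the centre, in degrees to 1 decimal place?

u·v = 0.3219; |u| = 1.0000, |v| = 1.0000.
cos θ = (u·v)/(|u||v|) = 0.3218, so θ = 71.2°.

71.2°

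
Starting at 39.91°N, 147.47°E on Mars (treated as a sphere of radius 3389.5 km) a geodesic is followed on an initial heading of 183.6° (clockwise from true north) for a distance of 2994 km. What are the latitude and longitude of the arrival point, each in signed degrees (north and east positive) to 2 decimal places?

-10.63°, 144.64°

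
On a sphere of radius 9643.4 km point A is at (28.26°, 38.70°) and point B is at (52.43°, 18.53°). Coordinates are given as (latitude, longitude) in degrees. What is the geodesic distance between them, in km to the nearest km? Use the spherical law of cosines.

4785 km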